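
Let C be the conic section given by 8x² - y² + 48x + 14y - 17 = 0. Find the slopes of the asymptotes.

Group: 8(x² + 6x) -(y² - 14y) = 17
Complete the square in x and y: 8(x + 3)² -(y - 7)² = 17 + 72 - 49 = 40
Divide by 40: (x + 3)²/5 - (y - 7)²/40 = 1
Hyperbola, center (-3, 7), transverse axis horizontal; a² = 5, b² = 40.
For a horizontal hyperbola the asymptotes have slope ±b/a.
Here that is ±2√10/√5 = ±2√2.

2√2 and -2√2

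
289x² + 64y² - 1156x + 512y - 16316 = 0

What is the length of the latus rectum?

289(x² - 4x) + 64(y² + 8y) = 16316
289(x - 2)² + 64(y + 4)² = 16316 + 1156 + 1024 = 18496
Divide through by 18496 to get (x - 2)²/64 + (y + 4)²/289 = 1.
Ellipse, center (2, -4), major axis vertical; a² = 289, b² = 64.
Latus rectum length = 2b²/a = 2·64/17 = 128/17.

128/17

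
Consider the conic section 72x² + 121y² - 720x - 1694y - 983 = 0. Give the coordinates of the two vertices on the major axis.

Rearranging, 72(x² - 10x) + 121(y² - 14y) = 983.
Complete the square: 72(x - 5)² + 121(y - 7)² = 983 + 1800 + 5929 = 8712
Divide through by 8712 to get (x - 5)²/121 + (y - 7)²/72 = 1.
Ellipse, center (5, 7), major axis horizontal; a² = 121, b² = 72.
a = 11. Vertices at (h ± a, k).

(-6, 7) and (16, 7)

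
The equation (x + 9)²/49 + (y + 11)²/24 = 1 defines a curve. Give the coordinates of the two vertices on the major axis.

Center (-9, -11). The larger denominator 49 sits under the x-term, so the major axis is horizontal; a² = 49, b² = 24.
a = 7. Vertices at (h ± a, k).

(-16, -11) and (-2, -11)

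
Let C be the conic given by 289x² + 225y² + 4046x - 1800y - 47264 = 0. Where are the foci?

Group the x- and y-terms: 289(x² + 14x) + 225(y² - 8y) = 47264
289(x + 7)² + 225(y - 4)² = 47264 + 14161 + 3600 = 65025
Divide by 65025: (x + 7)²/225 + (y - 4)²/289 = 1
Ellipse, center (-7, 4), major axis vertical; a² = 289, b² = 225.
c² = a² - b² = 289 - 225 = 64, so c = 8.
Foci lie on the vertical axis through the center: (h, k ± c).

(-7, -4) and (-7, 12)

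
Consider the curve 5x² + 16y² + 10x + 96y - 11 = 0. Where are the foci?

Rearranging, 5(x² + 2x) + 16(y² + 6y) = 11.
5(x + 1)² + 16(y + 3)² = 11 + 5 + 144 = 160
Divide by 160: (x + 1)²/32 + (y + 3)²/10 = 1
Ellipse, center (-1, -3), major axis horizontal; a² = 32, b² = 10.
c² = a² - b² = 32 - 10 = 22, so c = √22.
Foci lie on the horizontal axis through the center: (h ± c, k).

(-1 - √22, -3) and (-1 + √22, -3)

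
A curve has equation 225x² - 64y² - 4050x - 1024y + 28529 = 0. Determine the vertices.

Collect terms: 225(x² - 18x) -64(y² + 16y) = -28529
Complete the square: 225(x - 9)² -64(y + 8)² = -28529 + 18225 - 4096 = -14400
Divide through by -14400 to get (y + 8)²/225 - (x - 9)²/64 = 1.
Hyperbola, center (9, -8), transverse axis vertical; a² = 225, b² = 64.
a = 15. Vertices at (h, k ± a).

(9, -23) and (9, 7)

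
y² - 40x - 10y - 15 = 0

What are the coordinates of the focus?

(9, 5)

Only y is squared. Complete the square in y: (y - 5)² = 40(x + 1).
Vertex (-1, 5); 4p = 40 so p = 10. Opens right.
Focus is p units from the vertex along the axis: (h + p, k).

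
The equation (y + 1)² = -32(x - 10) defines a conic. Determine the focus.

(2, -1)

Vertex (10, -1); 4p = -32 so p = -8. Opens left.
Focus is p units from the vertex along the axis: (h + p, k).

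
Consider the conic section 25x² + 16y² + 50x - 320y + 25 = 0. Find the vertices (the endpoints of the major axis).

Rearranging, 25(x² + 2x) + 16(y² - 20y) = -25.
Complete the square in x and y: 25(x + 1)² + 16(y - 10)² = -25 + 25 + 1600 = 1600
Dividing both sides by 1600: (x + 1)²/64 + (y - 10)²/100 = 1
Ellipse, center (-1, 10), major axis vertical; a² = 100, b² = 64.
a = 10. Vertices at (h, k ± a).

(-1, 0) and (-1, 20)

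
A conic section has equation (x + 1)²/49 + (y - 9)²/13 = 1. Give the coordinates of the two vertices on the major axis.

(-8, 9) and (6, 9)

Center (-1, 9). The larger denominator 49 sits under the x-term, so the major axis is horizontal; a² = 49, b² = 13.
a = 7. Vertices at (h ± a, k).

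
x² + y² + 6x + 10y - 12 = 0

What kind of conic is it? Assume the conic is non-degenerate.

No xy term. Coefficients of x² and y² are A = 1, C = 1.
A = C (same sign) ⇒ circle.

circle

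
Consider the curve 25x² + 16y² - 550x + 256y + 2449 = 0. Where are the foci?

Group the x- and y-terms: 25(x² - 22x) + 16(y² + 16y) = -2449
Completing the square gives 25(x - 11)² + 16(y + 8)² = -2449 + 3025 + 1024 = 1600.
Divide through by 1600 to get (x - 11)²/64 + (y + 8)²/100 = 1.
Ellipse, center (11, -8), major axis vertical; a² = 100, b² = 64.
c² = a² - b² = 100 - 64 = 36, so c = 6.
Foci lie on the vertical axis through the center: (h, k ± c).

(11, -14) and (11, -2)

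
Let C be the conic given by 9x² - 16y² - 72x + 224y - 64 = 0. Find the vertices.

(4, 1) and (4, 13)

Group: 9(x² - 8x) -16(y² - 14y) = 64
9(x - 4)² -16(y - 7)² = 64 + 144 - 784 = -576
Divide through by -576 to get (y - 7)²/36 - (x - 4)²/64 = 1.
Hyperbola, center (4, 7), transverse axis vertical; a² = 36, b² = 64.
a = 6. Vertices at (h, k ± a).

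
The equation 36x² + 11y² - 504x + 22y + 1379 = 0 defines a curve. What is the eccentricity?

Group the x- and y-terms: 36(x² - 14x) + 11(y² + 2y) = -1379
Completing the square gives 36(x - 7)² + 11(y + 1)² = -1379 + 1764 + 11 = 396.
Dividing both sides by 396: (x - 7)²/11 + (y + 1)²/36 = 1
Ellipse, center (7, -1), major axis vertical; a² = 36, b² = 11.
c² = a² - b² = 25, so c = 5.
e = c/a = 5/6.

e = 5/6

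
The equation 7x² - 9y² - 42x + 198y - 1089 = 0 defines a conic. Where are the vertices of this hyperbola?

(0, 11) and (6, 11)

Group: 7(x² - 6x) -9(y² - 22y) = 1089
7(x - 3)² -9(y - 11)² = 1089 + 63 - 1089 = 63
Dividing both sides by 63: (x - 3)²/9 - (y - 11)²/7 = 1
Hyperbola, center (3, 11), transverse axis horizontal; a² = 9, b² = 7.
a = 3. Vertices at (h ± a, k).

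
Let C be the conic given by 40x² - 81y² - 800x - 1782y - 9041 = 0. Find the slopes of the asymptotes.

40(x² - 20x) -81(y² + 22y) = 9041
40(x - 10)² -81(y + 11)² = 9041 + 4000 - 9801 = 3240
Divide by 3240: (x - 10)²/81 - (y + 11)²/40 = 1
Hyperbola, center (10, -11), transverse axis horizontal; a² = 81, b² = 40.
For a horizontal hyperbola the asymptotes have slope ±b/a.
Here that is ±2√10/9.

2√10/9 and -2√10/9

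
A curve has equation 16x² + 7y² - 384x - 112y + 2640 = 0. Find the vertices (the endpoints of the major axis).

(12, 4) and (12, 12)

Collect terms: 16(x² - 24x) + 7(y² - 16y) = -2640
Completing the square gives 16(x - 12)² + 7(y - 8)² = -2640 + 2304 + 448 = 112.
Dividing both sides by 112: (x - 12)²/7 + (y - 8)²/16 = 1
Ellipse, center (12, 8), major axis vertical; a² = 16, b² = 7.
a = 4. Vertices at (h, k ± a).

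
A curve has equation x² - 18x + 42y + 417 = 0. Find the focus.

(9, -37/2)

Only x is squared. Complete the square in x: (x - 9)² = -42(y + 8).
Vertex (9, -8); 4p = -42 so p = -21/2. Opens down.
Focus is p units from the vertex along the axis: (h, k + p).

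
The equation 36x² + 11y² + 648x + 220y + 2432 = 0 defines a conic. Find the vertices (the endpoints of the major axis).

Rearranging, 36(x² + 18x) + 11(y² + 20y) = -2432.
Completing the square gives 36(x + 9)² + 11(y + 10)² = -2432 + 2916 + 1100 = 1584.
Divide through by 1584 to get (x + 9)²/44 + (y + 10)²/144 = 1.
Ellipse, center (-9, -10), major axis vertical; a² = 144, b² = 44.
a = 12. Vertices at (h, k ± a).

(-9, -22) and (-9, 2)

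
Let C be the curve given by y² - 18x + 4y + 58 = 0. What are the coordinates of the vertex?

Only y is squared. Complete the square in y: (y + 2)² = 18(x - 3).
Vertex (3, -2); 4p = 18 so p = 9/2. Opens right.

(3, -2)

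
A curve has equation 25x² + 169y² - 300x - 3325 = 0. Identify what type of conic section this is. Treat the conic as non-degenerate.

ellipse

No xy term. Coefficients of x² and y² are A = 25, C = 169.
A and C have the same sign but A ≠ C ⇒ ellipse.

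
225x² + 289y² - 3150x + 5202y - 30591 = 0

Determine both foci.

Rearranging, 225(x² - 14x) + 289(y² + 18y) = 30591.
225(x - 7)² + 289(y + 9)² = 30591 + 11025 + 23409 = 65025
Divide by 65025: (x - 7)²/289 + (y + 9)²/225 = 1
Ellipse, center (7, -9), major axis horizontal; a² = 289, b² = 225.
c² = a² - b² = 289 - 225 = 64, so c = 8.
Foci lie on the horizontal axis through the center: (h ± c, k).

(-1, -9) and (15, -9)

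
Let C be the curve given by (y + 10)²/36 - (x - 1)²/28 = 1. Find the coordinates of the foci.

(1, -18) and (1, -2)

Center (1, -10). The positive term is the y-term, so the transverse axis is vertical; a² = 36, b² = 28.
c² = a² + b² = 36 + 28 = 64, so c = 8.
Foci lie on the vertical axis through the center: (h, k ± c).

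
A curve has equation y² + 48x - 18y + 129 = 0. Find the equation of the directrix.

x = 11

Only y is squared. Complete the square in y: (y - 9)² = -48(x + 1).
Vertex (-1, 9); 4p = -48 so p = -12. Opens left.
Directrix is the vertical line x = h − p = -1 − (-12) = 11.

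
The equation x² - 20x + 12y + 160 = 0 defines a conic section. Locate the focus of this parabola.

Only x is squared. Complete the square in x: (x - 10)² = -12(y + 5).
Vertex (10, -5); 4p = -12 so p = -3. Opens down.
Focus is p units from the vertex along the axis: (h, k + p).

(10, -8)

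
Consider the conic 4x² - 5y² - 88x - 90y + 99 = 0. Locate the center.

(11, -9)

Group: 4(x² - 22x) -5(y² + 18y) = -99
4(x - 11)² -5(y + 9)² = -99 + 484 - 405 = -20
Divide by -20: (y + 9)²/4 - (x - 11)²/5 = 1
Hyperbola with center (11, -9).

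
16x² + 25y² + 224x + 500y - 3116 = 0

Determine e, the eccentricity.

Group the x- and y-terms: 16(x² + 14x) + 25(y² + 20y) = 3116
Complete the square: 16(x + 7)² + 25(y + 10)² = 3116 + 784 + 2500 = 6400
Divide by 6400: (x + 7)²/400 + (y + 10)²/256 = 1
Ellipse, center (-7, -10), major axis horizontal; a² = 400, b² = 256.
c² = a² - b² = 144, so c = 12.
e = c/a = 12/20 = 3/5.

e = 3/5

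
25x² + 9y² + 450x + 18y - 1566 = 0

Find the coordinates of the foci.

Group: 25(x² + 18x) + 9(y² + 2y) = 1566
Completing the square gives 25(x + 9)² + 9(y + 1)² = 1566 + 2025 + 9 = 3600.
Dividing both sides by 3600: (x + 9)²/144 + (y + 1)²/400 = 1
Ellipse, center (-9, -1), major axis vertical; a² = 400, b² = 144.
c² = a² - b² = 400 - 144 = 256, so c = 16.
Foci lie on the vertical axis through the center: (h, k ± c).

(-9, -17) and (-9, 15)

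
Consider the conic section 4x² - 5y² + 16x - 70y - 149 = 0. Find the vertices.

(-2, -11) and (-2, -3)

Group the x- and y-terms: 4(x² + 4x) -5(y² + 14y) = 149
Complete the square: 4(x + 2)² -5(y + 7)² = 149 + 16 - 245 = -80
Divide by -80: (y + 7)²/16 - (x + 2)²/20 = 1
Hyperbola, center (-2, -7), transverse axis vertical; a² = 16, b² = 20.
a = 4. Vertices at (h, k ± a).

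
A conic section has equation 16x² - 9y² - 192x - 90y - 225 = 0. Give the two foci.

(-4, -5) and (16, -5)

Collect terms: 16(x² - 12x) -9(y² + 10y) = 225
Completing the square gives 16(x - 6)² -9(y + 5)² = 225 + 576 - 225 = 576.
Divide by 576: (x - 6)²/36 - (y + 5)²/64 = 1
Hyperbola, center (6, -5), transverse axis horizontal; a² = 36, b² = 64.
c² = a² + b² = 36 + 64 = 100, so c = 10.
Foci lie on the horizontal axis through the center: (h ± c, k).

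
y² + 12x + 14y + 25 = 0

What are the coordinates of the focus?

(-1, -7)

Only y is squared. Complete the square in y: (y + 7)² = -12(x - 2).
Vertex (2, -7); 4p = -12 so p = -3. Opens left.
Focus is p units from the vertex along the axis: (h + p, k).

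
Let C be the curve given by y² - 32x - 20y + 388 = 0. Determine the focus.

Only y is squared. Complete the square in y: (y - 10)² = 32(x - 9).
Vertex (9, 10); 4p = 32 so p = 8. Opens right.
Focus is p units from the vertex along the axis: (h + p, k).

(17, 10)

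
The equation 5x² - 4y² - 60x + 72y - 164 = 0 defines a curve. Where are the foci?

(3, 9) and (9, 9)

5(x² - 12x) -4(y² - 18y) = 164
Completing the square gives 5(x - 6)² -4(y - 9)² = 164 + 180 - 324 = 20.
Divide through by 20 to get (x - 6)²/4 - (y - 9)²/5 = 1.
Hyperbola, center (6, 9), transverse axis horizontal; a² = 4, b² = 5.
c² = a² + b² = 4 + 5 = 9, so c = 3.
Foci lie on the horizontal axis through the center: (h ± c, k).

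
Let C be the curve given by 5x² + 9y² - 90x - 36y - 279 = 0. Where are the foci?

(1, 2) and (17, 2)

Group the x- and y-terms: 5(x² - 18x) + 9(y² - 4y) = 279
Complete the square: 5(x - 9)² + 9(y - 2)² = 279 + 405 + 36 = 720
Divide by 720: (x - 9)²/144 + (y - 2)²/80 = 1
Ellipse, center (9, 2), major axis horizontal; a² = 144, b² = 80.
c² = a² - b² = 144 - 80 = 64, so c = 8.
Foci lie on the horizontal axis through the center: (h ± c, k).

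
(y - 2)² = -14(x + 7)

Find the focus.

(-21/2, 2)

Vertex (-7, 2); 4p = -14 so p = -7/2. Opens left.
Focus is p units from the vertex along the axis: (h + p, k).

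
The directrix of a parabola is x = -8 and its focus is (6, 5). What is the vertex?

(-1, 5)

The vertex is the midpoint between the focus and the directrix along the axis of symmetry.
Axis is horizontal (directrix is vertical). Vertex x-coordinate = (6 + (-8))/2 = -1; y-coordinate = 5.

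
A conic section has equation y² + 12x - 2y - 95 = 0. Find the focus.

Only y is squared. Complete the square in y: (y - 1)² = -12(x - 8).
Vertex (8, 1); 4p = -12 so p = -3. Opens left.
Focus is p units from the vertex along the axis: (h + p, k).

(5, 1)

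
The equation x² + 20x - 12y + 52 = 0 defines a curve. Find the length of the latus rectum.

Only x is squared. Complete the square in x: (x + 10)² = 12(y + 4).
Vertex (-10, -4); 4p = 12 so p = 3. Opens up.
Latus rectum length = |4p| = 12.

12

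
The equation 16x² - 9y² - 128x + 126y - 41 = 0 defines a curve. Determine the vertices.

Group the x- and y-terms: 16(x² - 8x) -9(y² - 14y) = 41
Complete the square in x and y: 16(x - 4)² -9(y - 7)² = 41 + 256 - 441 = -144
Divide through by -144 to get (y - 7)²/16 - (x - 4)²/9 = 1.
Hyperbola, center (4, 7), transverse axis vertical; a² = 16, b² = 9.
a = 4. Vertices at (h, k ± a).

(4, 3) and (4, 11)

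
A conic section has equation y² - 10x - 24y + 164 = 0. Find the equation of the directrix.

Only y is squared. Complete the square in y: (y - 12)² = 10(x - 2).
Vertex (2, 12); 4p = 10 so p = 5/2. Opens right.
Directrix is the vertical line x = h − p = 2 − (5/2) = -1/2.

x = -1/2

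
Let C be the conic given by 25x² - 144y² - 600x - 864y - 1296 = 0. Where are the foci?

Rearranging, 25(x² - 24x) -144(y² + 6y) = 1296.
Complete the square in x and y: 25(x - 12)² -144(y + 3)² = 1296 + 3600 - 1296 = 3600
Dividing both sides by 3600: (x - 12)²/144 - (y + 3)²/25 = 1
Hyperbola, center (12, -3), transverse axis horizontal; a² = 144, b² = 25.
c² = a² + b² = 144 + 25 = 169, so c = 13.
Foci lie on the horizontal axis through the center: (h ± c, k).

(-1, -3) and (25, -3)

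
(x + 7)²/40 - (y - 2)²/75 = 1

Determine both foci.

(-7 - √115, 2) and (-7 + √115, 2)

Center (-7, 2). The positive term is the x-term, so the transverse axis is horizontal; a² = 40, b² = 75.
c² = a² + b² = 40 + 75 = 115, so c = √115.
Foci lie on the horizontal axis through the center: (h ± c, k).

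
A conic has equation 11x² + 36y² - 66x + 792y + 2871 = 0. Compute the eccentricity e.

e = 5/6

11(x² - 6x) + 36(y² + 22y) = -2871
Completing the square gives 11(x - 3)² + 36(y + 11)² = -2871 + 99 + 4356 = 1584.
Divide by 1584: (x - 3)²/144 + (y + 11)²/44 = 1
Ellipse, center (3, -11), major axis horizontal; a² = 144, b² = 44.
c² = a² - b² = 100, so c = 10.
e = c/a = 10/12 = 5/6.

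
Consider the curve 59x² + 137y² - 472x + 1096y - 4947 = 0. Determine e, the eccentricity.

e = √10686/137

Group: 59(x² - 8x) + 137(y² + 8y) = 4947
59(x - 4)² + 137(y + 4)² = 4947 + 944 + 2192 = 8083
Dividing both sides by 8083: (x - 4)²/137 + (y + 4)²/59 = 1
Ellipse, center (4, -4), major axis horizontal; a² = 137, b² = 59.
c² = a² - b² = 78, so c = √78.
e = c/a = √78/√137 = √10686/137.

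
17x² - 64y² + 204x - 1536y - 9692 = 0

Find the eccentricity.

Rearranging, 17(x² + 12x) -64(y² + 24y) = 9692.
Complete the square: 17(x + 6)² -64(y + 12)² = 9692 + 612 - 9216 = 1088
Divide through by 1088 to get (x + 6)²/64 - (y + 12)²/17 = 1.
Hyperbola, center (-6, -12), transverse axis horizontal; a² = 64, b² = 17.
c² = a² + b² = 81, so c = 9.
e = c/a = 9/8.

e = 9/8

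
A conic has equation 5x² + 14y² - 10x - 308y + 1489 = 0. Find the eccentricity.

e = 3√14/14

Group: 5(x² - 2x) + 14(y² - 22y) = -1489
Complete the square: 5(x - 1)² + 14(y - 11)² = -1489 + 5 + 1694 = 210
Divide by 210: (x - 1)²/42 + (y - 11)²/15 = 1
Ellipse, center (1, 11), major axis horizontal; a² = 42, b² = 15.
c² = a² - b² = 27, so c = 3√3.
e = c/a = 3√3/√42 = 3√14/14.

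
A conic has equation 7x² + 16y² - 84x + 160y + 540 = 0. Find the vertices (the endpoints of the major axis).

(2, -5) and (10, -5)

Group: 7(x² - 12x) + 16(y² + 10y) = -540
Completing the square gives 7(x - 6)² + 16(y + 5)² = -540 + 252 + 400 = 112.
Dividing both sides by 112: (x - 6)²/16 + (y + 5)²/7 = 1
Ellipse, center (6, -5), major axis horizontal; a² = 16, b² = 7.
a = 4. Vertices at (h ± a, k).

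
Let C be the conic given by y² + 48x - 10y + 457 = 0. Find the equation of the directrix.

Only y is squared. Complete the square in y: (y - 5)² = -48(x + 9).
Vertex (-9, 5); 4p = -48 so p = -12. Opens left.
Directrix is the vertical line x = h − p = -9 − (-12) = 3.

x = 3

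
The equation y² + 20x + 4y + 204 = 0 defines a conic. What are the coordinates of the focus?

Only y is squared. Complete the square in y: (y + 2)² = -20(x + 10).
Vertex (-10, -2); 4p = -20 so p = -5. Opens left.
Focus is p units from the vertex along the axis: (h + p, k).

(-15, -2)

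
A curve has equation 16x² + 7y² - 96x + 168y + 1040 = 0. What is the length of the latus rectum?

Rearranging, 16(x² - 6x) + 7(y² + 24y) = -1040.
16(x - 3)² + 7(y + 12)² = -1040 + 144 + 1008 = 112
Dividing both sides by 112: (x - 3)²/7 + (y + 12)²/16 = 1
Ellipse, center (3, -12), major axis vertical; a² = 16, b² = 7.
Latus rectum length = 2b²/a = 2·7/4 = 7/2.

7/2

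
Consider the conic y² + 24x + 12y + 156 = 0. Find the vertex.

Only y is squared. Complete the square in y: (y + 6)² = -24(x + 5).
Vertex (-5, -6); 4p = -24 so p = -6. Opens left.

(-5, -6)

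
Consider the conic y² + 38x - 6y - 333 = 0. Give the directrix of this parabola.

x = 37/2

Only y is squared. Complete the square in y: (y - 3)² = -38(x - 9).
Vertex (9, 3); 4p = -38 so p = -19/2. Opens left.
Directrix is the vertical line x = h − p = 9 − (-19/2) = 37/2.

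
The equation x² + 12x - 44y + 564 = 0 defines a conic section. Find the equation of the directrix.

Only x is squared. Complete the square in x: (x + 6)² = 44(y - 12).
Vertex (-6, 12); 4p = 44 so p = 11. Opens up.
Directrix is the horizontal line y = k − p = 12 − (11) = 1.

y = 1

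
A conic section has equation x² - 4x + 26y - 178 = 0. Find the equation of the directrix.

y = 27/2

Only x is squared. Complete the square in x: (x - 2)² = -26(y - 7).
Vertex (2, 7); 4p = -26 so p = -13/2. Opens down.
Directrix is the horizontal line y = k − p = 7 − (-13/2) = 27/2.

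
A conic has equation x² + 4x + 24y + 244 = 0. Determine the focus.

Only x is squared. Complete the square in x: (x + 2)² = -24(y + 10).
Vertex (-2, -10); 4p = -24 so p = -6. Opens down.
Focus is p units from the vertex along the axis: (h, k + p).

(-2, -16)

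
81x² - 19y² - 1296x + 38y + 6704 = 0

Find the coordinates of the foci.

(8, -9) and (8, 11)

81(x² - 16x) -19(y² - 2y) = -6704
Complete the square: 81(x - 8)² -19(y - 1)² = -6704 + 5184 - 19 = -1539
Dividing both sides by -1539: (y - 1)²/81 - (x - 8)²/19 = 1
Hyperbola, center (8, 1), transverse axis vertical; a² = 81, b² = 19.
c² = a² + b² = 81 + 19 = 100, so c = 10.
Foci lie on the vertical axis through the center: (h, k ± c).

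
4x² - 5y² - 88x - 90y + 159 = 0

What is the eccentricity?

e = 3/2

Rearranging, 4(x² - 22x) -5(y² + 18y) = -159.
Complete the square: 4(x - 11)² -5(y + 9)² = -159 + 484 - 405 = -80
Divide through by -80 to get (y + 9)²/16 - (x - 11)²/20 = 1.
Hyperbola, center (11, -9), transverse axis vertical; a² = 16, b² = 20.
c² = a² + b² = 36, so c = 6.
e = c/a = 6/4 = 3/2.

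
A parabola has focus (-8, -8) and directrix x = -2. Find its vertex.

(-5, -8)

The vertex is the midpoint between the focus and the directrix along the axis of symmetry.
Axis is horizontal (directrix is vertical). Vertex x-coordinate = (-8 + (-2))/2 = -5; y-coordinate = -8.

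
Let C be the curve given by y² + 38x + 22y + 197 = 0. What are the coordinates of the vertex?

Only y is squared. Complete the square in y: (y + 11)² = -38(x + 2).
Vertex (-2, -11); 4p = -38 so p = -19/2. Opens left.

(-2, -11)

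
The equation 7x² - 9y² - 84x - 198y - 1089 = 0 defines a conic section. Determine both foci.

(-2, -11) and (14, -11)

Rearranging, 7(x² - 12x) -9(y² + 22y) = 1089.
Complete the square: 7(x - 6)² -9(y + 11)² = 1089 + 252 - 1089 = 252
Divide by 252: (x - 6)²/36 - (y + 11)²/28 = 1
Hyperbola, center (6, -11), transverse axis horizontal; a² = 36, b² = 28.
c² = a² + b² = 36 + 28 = 64, so c = 8.
Foci lie on the horizontal axis through the center: (h ± c, k).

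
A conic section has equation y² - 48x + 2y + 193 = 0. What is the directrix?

x = -8

Only y is squared. Complete the square in y: (y + 1)² = 48(x - 4).
Vertex (4, -1); 4p = 48 so p = 12. Opens right.
Directrix is the vertical line x = h − p = 4 − (12) = -8.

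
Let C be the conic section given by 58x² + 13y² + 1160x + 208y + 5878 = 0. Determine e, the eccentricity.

e = 3√290/58

Rearranging, 58(x² + 20x) + 13(y² + 16y) = -5878.
Completing the square gives 58(x + 10)² + 13(y + 8)² = -5878 + 5800 + 832 = 754.
Divide through by 754 to get (x + 10)²/13 + (y + 8)²/58 = 1.
Ellipse, center (-10, -8), major axis vertical; a² = 58, b² = 13.
c² = a² - b² = 45, so c = 3√5.
e = c/a = 3√5/√58 = 3√290/58.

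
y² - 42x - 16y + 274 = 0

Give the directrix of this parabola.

Only y is squared. Complete the square in y: (y - 8)² = 42(x - 5).
Vertex (5, 8); 4p = 42 so p = 21/2. Opens right.
Directrix is the vertical line x = h − p = 5 − (21/2) = -11/2.

x = -11/2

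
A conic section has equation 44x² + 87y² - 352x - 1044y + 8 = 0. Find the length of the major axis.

2√87

Rearranging, 44(x² - 8x) + 87(y² - 12y) = -8.
Completing the square gives 44(x - 4)² + 87(y - 6)² = -8 + 704 + 3132 = 3828.
Divide through by 3828 to get (x - 4)²/87 + (y - 6)²/44 = 1.
Ellipse, center (4, 6), major axis horizontal; a² = 87, b² = 44.
a² = 87 so a = √87; the major axis has length 2a = 2√87.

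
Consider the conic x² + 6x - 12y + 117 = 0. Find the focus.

(-3, 12)

Only x is squared. Complete the square in x: (x + 3)² = 12(y - 9).
Vertex (-3, 9); 4p = 12 so p = 3. Opens up.
Focus is p units from the vertex along the axis: (h, k + p).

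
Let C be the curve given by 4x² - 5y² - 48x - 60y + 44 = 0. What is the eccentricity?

e = 3/2

4(x² - 12x) -5(y² + 12y) = -44
Completing the square gives 4(x - 6)² -5(y + 6)² = -44 + 144 - 180 = -80.
Divide through by -80 to get (y + 6)²/16 - (x - 6)²/20 = 1.
Hyperbola, center (6, -6), transverse axis vertical; a² = 16, b² = 20.
c² = a² + b² = 36, so c = 6.
e = c/a = 6/4 = 3/2.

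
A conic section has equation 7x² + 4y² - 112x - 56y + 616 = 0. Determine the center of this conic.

(8, 7)

Group: 7(x² - 16x) + 4(y² - 14y) = -616
Completing the square gives 7(x - 8)² + 4(y - 7)² = -616 + 448 + 196 = 28.
Divide through by 28 to get (x - 8)²/4 + (y - 7)²/7 = 1.
Ellipse with center (8, 7).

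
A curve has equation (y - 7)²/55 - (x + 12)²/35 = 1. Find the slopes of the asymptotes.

√77/7 and -√77/7

Center (-12, 7). The positive term is the y-term, so the transverse axis is vertical; a² = 55, b² = 35.
For a vertical hyperbola the asymptotes have slope ±a/b.
Here that is ±√55/√35 = ±√77/7.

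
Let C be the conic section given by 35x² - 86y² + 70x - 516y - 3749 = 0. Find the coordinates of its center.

Group the x- and y-terms: 35(x² + 2x) -86(y² + 6y) = 3749
Completing the square gives 35(x + 1)² -86(y + 3)² = 3749 + 35 - 774 = 3010.
Divide through by 3010 to get (x + 1)²/86 - (y + 3)²/35 = 1.
Hyperbola with center (-1, -3).

(-1, -3)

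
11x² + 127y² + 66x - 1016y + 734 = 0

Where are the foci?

Group: 11(x² + 6x) + 127(y² - 8y) = -734
Complete the square in x and y: 11(x + 3)² + 127(y - 4)² = -734 + 99 + 2032 = 1397
Dividing both sides by 1397: (x + 3)²/127 + (y - 4)²/11 = 1
Ellipse, center (-3, 4), major axis horizontal; a² = 127, b² = 11.
c² = a² - b² = 127 - 11 = 116, so c = 2√29.
Foci lie on the horizontal axis through the center: (h ± c, k).

(-3 - 2√29, 4) and (-3 + 2√29, 4)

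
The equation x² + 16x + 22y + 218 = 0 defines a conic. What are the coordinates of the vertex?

Only x is squared. Complete the square in x: (x + 8)² = -22(y + 7).
Vertex (-8, -7); 4p = -22 so p = -11/2. Opens down.

(-8, -7)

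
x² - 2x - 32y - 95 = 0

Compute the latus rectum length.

Only x is squared. Complete the square in x: (x - 1)² = 32(y + 3).
Vertex (1, -3); 4p = 32 so p = 8. Opens up.
Latus rectum length = |4p| = 32.

32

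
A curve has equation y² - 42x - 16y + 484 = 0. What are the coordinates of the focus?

(41/2, 8)

Only y is squared. Complete the square in y: (y - 8)² = 42(x - 10).
Vertex (10, 8); 4p = 42 so p = 21/2. Opens right.
Focus is p units from the vertex along the axis: (h + p, k).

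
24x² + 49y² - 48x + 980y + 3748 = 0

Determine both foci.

(-4, -10) and (6, -10)

Rearranging, 24(x² - 2x) + 49(y² + 20y) = -3748.
Complete the square in x and y: 24(x - 1)² + 49(y + 10)² = -3748 + 24 + 4900 = 1176
Dividing both sides by 1176: (x - 1)²/49 + (y + 10)²/24 = 1
Ellipse, center (1, -10), major axis horizontal; a² = 49, b² = 24.
c² = a² - b² = 49 - 24 = 25, so c = 5.
Foci lie on the horizontal axis through the center: (h ± c, k).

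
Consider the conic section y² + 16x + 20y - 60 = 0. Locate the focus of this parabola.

Only y is squared. Complete the square in y: (y + 10)² = -16(x - 10).
Vertex (10, -10); 4p = -16 so p = -4. Opens left.
Focus is p units from the vertex along the axis: (h + p, k).

(6, -10)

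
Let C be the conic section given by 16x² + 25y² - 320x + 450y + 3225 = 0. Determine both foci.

16(x² - 20x) + 25(y² + 18y) = -3225
Complete the square: 16(x - 10)² + 25(y + 9)² = -3225 + 1600 + 2025 = 400
Divide by 400: (x - 10)²/25 + (y + 9)²/16 = 1
Ellipse, center (10, -9), major axis horizontal; a² = 25, b² = 16.
c² = a² - b² = 25 - 16 = 9, so c = 3.
Foci lie on the horizontal axis through the center: (h ± c, k).

(7, -9) and (13, -9)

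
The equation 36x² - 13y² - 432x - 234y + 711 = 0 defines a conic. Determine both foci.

(6, -16) and (6, -2)

Rearranging, 36(x² - 12x) -13(y² + 18y) = -711.
Complete the square: 36(x - 6)² -13(y + 9)² = -711 + 1296 - 1053 = -468
Divide by -468: (y + 9)²/36 - (x - 6)²/13 = 1
Hyperbola, center (6, -9), transverse axis vertical; a² = 36, b² = 13.
c² = a² + b² = 36 + 13 = 49, so c = 7.
Foci lie on the vertical axis through the center: (h, k ± c).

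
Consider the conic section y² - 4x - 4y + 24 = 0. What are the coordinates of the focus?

(6, 2)

Only y is squared. Complete the square in y: (y - 2)² = 4(x - 5).
Vertex (5, 2); 4p = 4 so p = 1. Opens right.
Focus is p units from the vertex along the axis: (h + p, k).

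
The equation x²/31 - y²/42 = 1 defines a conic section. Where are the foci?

(0 - √73, 0) and (0 + √73, 0)

Center (0, 0). The positive term is the x-term, so the transverse axis is horizontal; a² = 31, b² = 42.
c² = a² + b² = 31 + 42 = 73, so c = √73.
Foci lie on the horizontal axis through the center: (h ± c, k).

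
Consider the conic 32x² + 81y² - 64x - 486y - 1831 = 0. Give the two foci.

(-6, 3) and (8, 3)

Collect terms: 32(x² - 2x) + 81(y² - 6y) = 1831
32(x - 1)² + 81(y - 3)² = 1831 + 32 + 729 = 2592
Dividing both sides by 2592: (x - 1)²/81 + (y - 3)²/32 = 1
Ellipse, center (1, 3), major axis horizontal; a² = 81, b² = 32.
c² = a² - b² = 81 - 32 = 49, so c = 7.
Foci lie on the horizontal axis through the center: (h ± c, k).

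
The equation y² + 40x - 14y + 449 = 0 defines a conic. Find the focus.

Only y is squared. Complete the square in y: (y - 7)² = -40(x + 10).
Vertex (-10, 7); 4p = -40 so p = -10. Opens left.
Focus is p units from the vertex along the axis: (h + p, k).

(-20, 7)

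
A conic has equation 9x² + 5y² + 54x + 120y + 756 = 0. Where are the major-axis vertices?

Rearranging, 9(x² + 6x) + 5(y² + 24y) = -756.
Complete the square in x and y: 9(x + 3)² + 5(y + 12)² = -756 + 81 + 720 = 45
Divide by 45: (x + 3)²/5 + (y + 12)²/9 = 1
Ellipse, center (-3, -12), major axis vertical; a² = 9, b² = 5.
a = 3. Vertices at (h, k ± a).

(-3, -15) and (-3, -9)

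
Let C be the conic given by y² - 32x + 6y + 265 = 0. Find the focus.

Only y is squared. Complete the square in y: (y + 3)² = 32(x - 8).
Vertex (8, -3); 4p = 32 so p = 8. Opens right.
Focus is p units from the vertex along the axis: (h + p, k).

(16, -3)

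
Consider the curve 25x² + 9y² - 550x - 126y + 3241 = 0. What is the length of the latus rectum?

Collect terms: 25(x² - 22x) + 9(y² - 14y) = -3241
25(x - 11)² + 9(y - 7)² = -3241 + 3025 + 441 = 225
Divide through by 225 to get (x - 11)²/9 + (y - 7)²/25 = 1.
Ellipse, center (11, 7), major axis vertical; a² = 25, b² = 9.
Latus rectum length = 2b²/a = 2·9/5 = 18/5.

18/5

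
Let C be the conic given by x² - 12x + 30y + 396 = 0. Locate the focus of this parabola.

(6, -39/2)

Only x is squared. Complete the square in x: (x - 6)² = -30(y + 12).
Vertex (6, -12); 4p = -30 so p = -15/2. Opens down.
Focus is p units from the vertex along the axis: (h, k + p).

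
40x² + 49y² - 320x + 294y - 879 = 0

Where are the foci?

40(x² - 8x) + 49(y² + 6y) = 879
40(x - 4)² + 49(y + 3)² = 879 + 640 + 441 = 1960
Divide through by 1960 to get (x - 4)²/49 + (y + 3)²/40 = 1.
Ellipse, center (4, -3), major axis horizontal; a² = 49, b² = 40.
c² = a² - b² = 49 - 40 = 9, so c = 3.
Foci lie on the horizontal axis through the center: (h ± c, k).

(1, -3) and (7, -3)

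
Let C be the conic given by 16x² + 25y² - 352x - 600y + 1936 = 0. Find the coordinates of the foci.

16(x² - 22x) + 25(y² - 24y) = -1936
Completing the square gives 16(x - 11)² + 25(y - 12)² = -1936 + 1936 + 3600 = 3600.
Dividing both sides by 3600: (x - 11)²/225 + (y - 12)²/144 = 1
Ellipse, center (11, 12), major axis horizontal; a² = 225, b² = 144.
c² = a² - b² = 225 - 144 = 81, so c = 9.
Foci lie on the horizontal axis through the center: (h ± c, k).

(2, 12) and (20, 12)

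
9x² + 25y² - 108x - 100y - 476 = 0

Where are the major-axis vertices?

(-4, 2) and (16, 2)

Group: 9(x² - 12x) + 25(y² - 4y) = 476
9(x - 6)² + 25(y - 2)² = 476 + 324 + 100 = 900
Dividing both sides by 900: (x - 6)²/100 + (y - 2)²/36 = 1
Ellipse, center (6, 2), major axis horizontal; a² = 100, b² = 36.
a = 10. Vertices at (h ± a, k).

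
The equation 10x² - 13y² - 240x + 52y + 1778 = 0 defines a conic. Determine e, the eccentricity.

Rearranging, 10(x² - 24x) -13(y² - 4y) = -1778.
Completing the square gives 10(x - 12)² -13(y - 2)² = -1778 + 1440 - 52 = -390.
Divide through by -390 to get (y - 2)²/30 - (x - 12)²/39 = 1.
Hyperbola, center (12, 2), transverse axis vertical; a² = 30, b² = 39.
c² = a² + b² = 69, so c = √69.
e = c/a = √69/√30 = √230/10.

e = √230/10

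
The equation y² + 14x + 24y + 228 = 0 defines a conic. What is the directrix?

x = -5/2

Only y is squared. Complete the square in y: (y + 12)² = -14(x + 6).
Vertex (-6, -12); 4p = -14 so p = -7/2. Opens left.
Directrix is the vertical line x = h − p = -6 − (-7/2) = -5/2.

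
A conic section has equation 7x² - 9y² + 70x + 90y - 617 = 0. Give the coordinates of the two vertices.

Collect terms: 7(x² + 10x) -9(y² - 10y) = 617
7(x + 5)² -9(y - 5)² = 617 + 175 - 225 = 567
Divide by 567: (x + 5)²/81 - (y - 5)²/63 = 1
Hyperbola, center (-5, 5), transverse axis horizontal; a² = 81, b² = 63.
a = 9. Vertices at (h ± a, k).

(-14, 5) and (4, 5)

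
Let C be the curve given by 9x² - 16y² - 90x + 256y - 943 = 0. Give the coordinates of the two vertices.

9(x² - 10x) -16(y² - 16y) = 943
Completing the square gives 9(x - 5)² -16(y - 8)² = 943 + 225 - 1024 = 144.
Dividing both sides by 144: (x - 5)²/16 - (y - 8)²/9 = 1
Hyperbola, center (5, 8), transverse axis horizontal; a² = 16, b² = 9.
a = 4. Vertices at (h ± a, k).

(1, 8) and (9, 8)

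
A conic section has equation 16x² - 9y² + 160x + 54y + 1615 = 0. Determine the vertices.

(-5, -9) and (-5, 15)

Group: 16(x² + 10x) -9(y² - 6y) = -1615
Completing the square gives 16(x + 5)² -9(y - 3)² = -1615 + 400 - 81 = -1296.
Dividing both sides by -1296: (y - 3)²/144 - (x + 5)²/81 = 1
Hyperbola, center (-5, 3), transverse axis vertical; a² = 144, b² = 81.
a = 12. Vertices at (h, k ± a).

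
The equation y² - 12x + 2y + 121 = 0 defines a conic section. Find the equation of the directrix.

Only y is squared. Complete the square in y: (y + 1)² = 12(x - 10).
Vertex (10, -1); 4p = 12 so p = 3. Opens right.
Directrix is the vertical line x = h − p = 10 − (3) = 7.

x = 7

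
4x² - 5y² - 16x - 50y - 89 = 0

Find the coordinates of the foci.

(2, -8) and (2, -2)

4(x² - 4x) -5(y² + 10y) = 89
4(x - 2)² -5(y + 5)² = 89 + 16 - 125 = -20
Dividing both sides by -20: (y + 5)²/4 - (x - 2)²/5 = 1
Hyperbola, center (2, -5), transverse axis vertical; a² = 4, b² = 5.
c² = a² + b² = 4 + 5 = 9, so c = 3.
Foci lie on the vertical axis through the center: (h, k ± c).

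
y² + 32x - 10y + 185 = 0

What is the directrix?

Only y is squared. Complete the square in y: (y - 5)² = -32(x + 5).
Vertex (-5, 5); 4p = -32 so p = -8. Opens left.
Directrix is the vertical line x = h − p = -5 − (-8) = 3.

x = 3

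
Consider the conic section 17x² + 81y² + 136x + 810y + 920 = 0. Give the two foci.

(-12, -5) and (4, -5)

17(x² + 8x) + 81(y² + 10y) = -920
17(x + 4)² + 81(y + 5)² = -920 + 272 + 2025 = 1377
Dividing both sides by 1377: (x + 4)²/81 + (y + 5)²/17 = 1
Ellipse, center (-4, -5), major axis horizontal; a² = 81, b² = 17.
c² = a² - b² = 81 - 17 = 64, so c = 8.
Foci lie on the horizontal axis through the center: (h ± c, k).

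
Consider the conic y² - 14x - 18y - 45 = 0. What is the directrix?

x = -25/2

Only y is squared. Complete the square in y: (y - 9)² = 14(x + 9).
Vertex (-9, 9); 4p = 14 so p = 7/2. Opens right.
Directrix is the vertical line x = h − p = -9 − (7/2) = -25/2.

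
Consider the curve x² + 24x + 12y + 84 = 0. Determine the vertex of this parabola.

(-12, 5)

Only x is squared. Complete the square in x: (x + 12)² = -12(y - 5).
Vertex (-12, 5); 4p = -12 so p = -3. Opens down.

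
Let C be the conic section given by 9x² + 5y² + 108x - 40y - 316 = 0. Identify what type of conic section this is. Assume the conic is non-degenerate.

No xy term. Coefficients of x² and y² are A = 9, C = 5.
A and C have the same sign but A ≠ C ⇒ ellipse.

ellipse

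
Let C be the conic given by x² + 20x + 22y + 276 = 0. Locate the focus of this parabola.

Only x is squared. Complete the square in x: (x + 10)² = -22(y + 8).
Vertex (-10, -8); 4p = -22 so p = -11/2. Opens down.
Focus is p units from the vertex along the axis: (h, k + p).

(-10, -27/2)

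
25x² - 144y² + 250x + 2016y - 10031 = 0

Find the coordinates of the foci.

Group the x- and y-terms: 25(x² + 10x) -144(y² - 14y) = 10031
Complete the square in x and y: 25(x + 5)² -144(y - 7)² = 10031 + 625 - 7056 = 3600
Divide by 3600: (x + 5)²/144 - (y - 7)²/25 = 1
Hyperbola, center (-5, 7), transverse axis horizontal; a² = 144, b² = 25.
c² = a² + b² = 144 + 25 = 169, so c = 13.
Foci lie on the horizontal axis through the center: (h ± c, k).

(-18, 7) and (8, 7)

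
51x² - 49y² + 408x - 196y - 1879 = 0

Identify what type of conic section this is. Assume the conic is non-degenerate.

No xy term. Coefficients of x² and y² are A = 51, C = -49.
A and C have opposite signs ⇒ hyperbola.

hyperbola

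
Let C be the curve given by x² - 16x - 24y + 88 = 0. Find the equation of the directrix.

Only x is squared. Complete the square in x: (x - 8)² = 24(y - 1).
Vertex (8, 1); 4p = 24 so p = 6. Opens up.
Directrix is the horizontal line y = k − p = 1 − (6) = -5.

y = -5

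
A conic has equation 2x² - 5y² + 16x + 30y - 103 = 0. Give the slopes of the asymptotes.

√10/5 and -√10/5

Collect terms: 2(x² + 8x) -5(y² - 6y) = 103
Complete the square: 2(x + 4)² -5(y - 3)² = 103 + 32 - 45 = 90
Divide through by 90 to get (x + 4)²/45 - (y - 3)²/18 = 1.
Hyperbola, center (-4, 3), transverse axis horizontal; a² = 45, b² = 18.
For a horizontal hyperbola the asymptotes have slope ±b/a.
Here that is ±3√2/3√5 = ±√10/5.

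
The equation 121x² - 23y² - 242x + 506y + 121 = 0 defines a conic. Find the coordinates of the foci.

121(x² - 2x) -23(y² - 22y) = -121
Complete the square in x and y: 121(x - 1)² -23(y - 11)² = -121 + 121 - 2783 = -2783
Divide through by -2783 to get (y - 11)²/121 - (x - 1)²/23 = 1.
Hyperbola, center (1, 11), transverse axis vertical; a² = 121, b² = 23.
c² = a² + b² = 121 + 23 = 144, so c = 12.
Foci lie on the vertical axis through the center: (h, k ± c).

(1, -1) and (1, 23)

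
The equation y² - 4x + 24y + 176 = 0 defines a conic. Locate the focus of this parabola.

Only y is squared. Complete the square in y: (y + 12)² = 4(x - 8).
Vertex (8, -12); 4p = 4 so p = 1. Opens right.
Focus is p units from the vertex along the axis: (h + p, k).

(9, -12)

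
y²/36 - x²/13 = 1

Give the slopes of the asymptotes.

Center (0, 0). The positive term is the y-term, so the transverse axis is vertical; a² = 36, b² = 13.
For a vertical hyperbola the asymptotes have slope ±a/b.
Here that is ±6/√13 = ±6√13/13.

6√13/13 and -6√13/13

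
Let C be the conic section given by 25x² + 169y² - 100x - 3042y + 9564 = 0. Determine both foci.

(-10, 9) and (14, 9)

Rearranging, 25(x² - 4x) + 169(y² - 18y) = -9564.
Completing the square gives 25(x - 2)² + 169(y - 9)² = -9564 + 100 + 13689 = 4225.
Divide by 4225: (x - 2)²/169 + (y - 9)²/25 = 1
Ellipse, center (2, 9), major axis horizontal; a² = 169, b² = 25.
c² = a² - b² = 169 - 25 = 144, so c = 12.
Foci lie on the horizontal axis through the center: (h ± c, k).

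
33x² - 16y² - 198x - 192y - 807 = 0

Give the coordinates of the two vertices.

(-1, -6) and (7, -6)

Group: 33(x² - 6x) -16(y² + 12y) = 807
Complete the square: 33(x - 3)² -16(y + 6)² = 807 + 297 - 576 = 528
Divide by 528: (x - 3)²/16 - (y + 6)²/33 = 1
Hyperbola, center (3, -6), transverse axis horizontal; a² = 16, b² = 33.
a = 4. Vertices at (h ± a, k).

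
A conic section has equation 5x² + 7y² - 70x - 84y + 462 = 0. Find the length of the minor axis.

2√5

5(x² - 14x) + 7(y² - 12y) = -462
Completing the square gives 5(x - 7)² + 7(y - 6)² = -462 + 245 + 252 = 35.
Dividing both sides by 35: (x - 7)²/7 + (y - 6)²/5 = 1
Ellipse, center (7, 6), major axis horizontal; a² = 7, b² = 5.
b² = 5 so b = √5; the minor axis has length 2b = 2√5.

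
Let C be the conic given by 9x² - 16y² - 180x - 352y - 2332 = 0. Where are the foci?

Group the x- and y-terms: 9(x² - 20x) -16(y² + 22y) = 2332
Completing the square gives 9(x - 10)² -16(y + 11)² = 2332 + 900 - 1936 = 1296.
Dividing both sides by 1296: (x - 10)²/144 - (y + 11)²/81 = 1
Hyperbola, center (10, -11), transverse axis horizontal; a² = 144, b² = 81.
c² = a² + b² = 144 + 81 = 225, so c = 15.
Foci lie on the horizontal axis through the center: (h ± c, k).

(-5, -11) and (25, -11)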